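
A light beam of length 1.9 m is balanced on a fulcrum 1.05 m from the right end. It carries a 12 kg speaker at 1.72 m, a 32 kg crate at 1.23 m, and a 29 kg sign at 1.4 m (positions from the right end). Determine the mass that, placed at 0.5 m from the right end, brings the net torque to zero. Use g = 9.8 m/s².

m ≈ 43.5 kg

Sum moments about the fulcrum (at 1.05 m from the right end) (the support reaction has zero arm there).
Speaker: 12 × 9.8 = 117.6 N down at 1.72 m → arm 0.67 m, τ = 117.6 × 0.67 = 78.79 N·m counterclockwise.
Crate: 32 × 9.8 = 313.6 N down at 1.23 m → arm 0.18 m, τ = 313.6 × 0.18 = 56.45 N·m counterclockwise.
Sign: 29 × 9.8 = 284.2 N down at 1.4 m → arm 0.35 m, τ = 284.2 × 0.35 = 99.47 N·m counterclockwise.
Net moment of known loads = 234.7 N·m counterclockwise.
An unknown mass m at 0.5 m has arm 0.55 m; its moment is m·g·0.55 clockwise.
Setting net torque to zero: m × 9.8 × 0.55 = 234.7 → m = 234.7 / (9.8 × 0.55) = 43.5 kg.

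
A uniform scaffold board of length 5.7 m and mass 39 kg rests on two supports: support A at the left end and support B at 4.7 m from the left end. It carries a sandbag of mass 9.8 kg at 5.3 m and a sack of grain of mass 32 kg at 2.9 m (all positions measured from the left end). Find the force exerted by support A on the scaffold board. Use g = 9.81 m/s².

Take moments about support B.
Beam weight: 39 × 9.81 = 382.6 N down at 2.85 m → arm 1.85 m, τ = 382.6 × 1.85 = 707.8 N·m counterclockwise.
Sandbag: 9.8 × 9.81 = 96.14 N down at 5.3 m → arm 0.6 m, τ = 96.14 × 0.6 = 57.68 N·m clockwise.
Sack of grain: 32 × 9.81 = 313.9 N down at 2.9 m → arm 1.8 m, τ = 313.9 × 1.8 = 565 N·m counterclockwise.
Net load moment about support B = 1215 N·m counterclockwise.
Reaction R at support A is upward at 0 m, arm 4.7 m → moment R × 4.7 clockwise.
For rotational equilibrium, R × 4.7 = 1215, so R = 259 N.

R_A ≈ 259 N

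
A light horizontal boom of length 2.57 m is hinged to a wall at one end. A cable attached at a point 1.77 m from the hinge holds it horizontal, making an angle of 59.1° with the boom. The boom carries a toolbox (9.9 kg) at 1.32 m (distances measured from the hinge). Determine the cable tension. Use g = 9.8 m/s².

T ≈ 84.3 N

Take moments about the hinge.
Toolbox: 9.9 × 9.8 = 97.02 N down at 1.32 m → arm 1.32 m, τ = 97.02 × 1.32 = 128.1 N·m clockwise.
Total clockwise load moment = 128.1 N·m.
The cable tension T acts at 1.77 m; only its component perpendicular to the boom, T sinθ, produces torque. sin 59.1° = 0.8581.
Balancing moments: T × 1.77 × 0.8581 = 128.1, giving T = 128.1 / 1.519 = 84.3 N.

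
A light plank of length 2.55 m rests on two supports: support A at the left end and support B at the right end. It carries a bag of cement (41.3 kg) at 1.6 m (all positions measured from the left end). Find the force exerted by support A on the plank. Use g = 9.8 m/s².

Sum moments about support B (its reaction then has zero moment arm).
Bag of cement: 41.3 × 9.8 = 404.7 N down at 1.6 m → arm 0.95 m, τ = 404.7 × 0.95 = 384.5 N·m counterclockwise.
Net load moment about support B = 384.5 N·m counterclockwise.
Reaction R at support A is upward at 0 m, arm 2.55 m → moment R × 2.55 clockwise.
Στ = 0 ⇒ R × 2.55 = 384.5 ⇒ R = 151 N.

R_A ≈ 151 N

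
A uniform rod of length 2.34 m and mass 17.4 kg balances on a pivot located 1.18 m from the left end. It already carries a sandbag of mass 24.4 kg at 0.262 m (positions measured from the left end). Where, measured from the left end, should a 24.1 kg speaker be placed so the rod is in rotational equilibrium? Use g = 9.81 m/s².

x ≈ 2.12 m from the left end

Sum moments about the pivot (at 1.18 m from the left end) (the support reaction has zero arm there).
Beam weight: 17.4 × 9.81 = 170.7 N down at 1.17 m → arm 0.01 m, τ = 170.7 × 0.01 = 1.707 N·m counterclockwise.
Sandbag: 24.4 × 9.81 = 239.4 N down at 0.262 m → arm 0.918 m, τ = 239.4 × 0.918 = 219.8 N·m counterclockwise.
Net moment of existing loads = 221.5 N·m counterclockwise.
The speaker weighs 24.1 × 9.81 = 236.4 N and must supply an equal clockwise moment, so its lever arm about the pivot is 221.5 / 236.4 = 0.937 m.
That puts it at 1.18 + 0.937 = 2.12 m from the left end.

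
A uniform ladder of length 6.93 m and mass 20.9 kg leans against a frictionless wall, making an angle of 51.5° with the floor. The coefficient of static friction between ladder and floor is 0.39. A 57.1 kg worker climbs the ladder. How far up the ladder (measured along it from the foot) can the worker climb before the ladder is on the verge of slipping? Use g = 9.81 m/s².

d ≈ 3.37 m

Take moments about the foot of the ladder.
Ladder weight 20.9×9.81 = 205 N acts at 3.465 m along the ladder; its horizontal arm is 3.465·cos51.5° = 2.157 m → τ = 442.2 N·m clockwise.
Worker weight 57.1×9.81 = 560.2 N at distance d → arm d·cos51.5° → τ = 560.2·d·0.6225 clockwise.
Wall normal N at the top has arm L sinθ = 5.423 m counterclockwise, so Στ = 0 gives N·5.423 = 442.2 + 348.7·d.
ΣFy = 0 ⇒ N_floor = 765.2 N, so the maximum friction is μ_s·N_floor = 0.39×765.2 = 298.4 N. ΣFx = 0 ⇒ N_wall = f, so at the slipping point N = 298.4 N.
Substituting: 298.4×5.423 = 442.2 + 348.7·d ⇒ d = (1618 − 442.2) / 348.7 = 3.37 m.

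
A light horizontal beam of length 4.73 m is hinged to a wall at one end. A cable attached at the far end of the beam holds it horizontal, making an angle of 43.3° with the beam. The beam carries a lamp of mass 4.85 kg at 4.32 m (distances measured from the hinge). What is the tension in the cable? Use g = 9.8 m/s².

T ≈ 63.3 N

Take moments about the hinge.
Lamp: 4.85 × 9.8 = 47.53 N down at 4.32 m → arm 4.32 m, τ = 47.53 × 4.32 = 205.3 N·m clockwise.
Total clockwise load moment = 205.3 N·m.
The cable tension T acts at 4.73 m; only its component perpendicular to the beam, T sinθ, produces torque. sin 43.3° = 0.6858.
Στ = 0 ⇒ T × 4.73 × 0.6858 = 205.3 ⇒ T = 205.3 / 3.244 = 63.3 N.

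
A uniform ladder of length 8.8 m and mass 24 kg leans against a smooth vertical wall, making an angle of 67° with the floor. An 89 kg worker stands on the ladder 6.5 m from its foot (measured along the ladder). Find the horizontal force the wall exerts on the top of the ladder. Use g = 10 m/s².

N_wall ≈ 330 N

Choose the foot of the ladder as the axis so the floor normal and friction both act there and drop out.
Ladder weight 24×10 = 240 N acts at 4.4 m along the ladder; its horizontal arm is 4.4·cos67° = 1.719 m → τ = 412.6 N·m clockwise.
Worker: 89×10 = 890 N at 6.5 m → arm 2.54 m → τ = 2261 N·m clockwise.
Wall normal N acts horizontally at the top; its moment arm is the height L sinθ = 8.8·sin67° = 8.1 m, counterclockwise.
Setting net torque to zero: N × 8.1 = 2674 → N = 330 N.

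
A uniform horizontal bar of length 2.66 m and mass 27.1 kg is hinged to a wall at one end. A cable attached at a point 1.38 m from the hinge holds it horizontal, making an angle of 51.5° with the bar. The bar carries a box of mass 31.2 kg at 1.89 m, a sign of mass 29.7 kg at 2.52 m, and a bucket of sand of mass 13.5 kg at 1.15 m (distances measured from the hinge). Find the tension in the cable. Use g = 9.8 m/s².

T ≈ 1680 N

Sum moments about the hinge (the unknown hinge reaction has zero arm there).
Beam weight: 27.1 × 9.8 = 265.6 N down at 1.33 m → arm 1.33 m, τ = 265.6 × 1.33 = 353.2 N·m clockwise.
Box: 31.2 × 9.8 = 305.8 N down at 1.89 m → arm 1.89 m, τ = 305.8 × 1.89 = 578 N·m clockwise.
Sign: 29.7 × 9.8 = 291.1 N down at 2.52 m → arm 2.52 m, τ = 291.1 × 2.52 = 733.6 N·m clockwise.
Bucket of sand: 13.5 × 9.8 = 132.3 N down at 1.15 m → arm 1.15 m, τ = 132.3 × 1.15 = 152.1 N·m clockwise.
Total clockwise load moment = 1817 N·m.
The cable tension T acts at 1.38 m; only its component perpendicular to the bar, T sinθ, produces torque. sin 51.5° = 0.7826.
For rotational equilibrium, T × 1.38 × 0.7826 = 1817, so T = 1817 / 1.08 = 1680 N.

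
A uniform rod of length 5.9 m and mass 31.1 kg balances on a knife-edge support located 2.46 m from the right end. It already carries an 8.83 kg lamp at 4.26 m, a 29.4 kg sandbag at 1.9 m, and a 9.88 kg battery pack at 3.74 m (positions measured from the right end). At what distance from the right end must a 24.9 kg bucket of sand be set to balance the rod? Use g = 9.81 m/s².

x ≈ 1.36 m from the right end

Choose the knife-edge support (at 2.46 m from the right end) as the axis so the support reaction has zero arm there.
Beam weight: 31.1 × 9.81 = 305.1 N down at 2.95 m → arm 0.49 m, τ = 305.1 × 0.49 = 149.5 N·m counterclockwise.
Lamp: 8.83 × 9.81 = 86.62 N down at 4.26 m → arm 1.8 m, τ = 86.62 × 1.8 = 155.9 N·m counterclockwise.
Sandbag: 29.4 × 9.81 = 288.4 N down at 1.9 m → arm 0.56 m, τ = 288.4 × 0.56 = 161.5 N·m clockwise.
Battery pack: 9.88 × 9.81 = 96.92 N down at 3.74 m → arm 1.28 m, τ = 96.92 × 1.28 = 124.1 N·m counterclockwise.
Net moment of existing loads = 268 N·m counterclockwise.
The bucket of sand weighs 24.9 × 9.81 = 244.3 N and must supply an equal clockwise moment, so its lever arm about the knife-edge support is 268 / 244.3 = 1.1 m.
That puts it at 2.46 − 1.1 = 1.36 m from the right end.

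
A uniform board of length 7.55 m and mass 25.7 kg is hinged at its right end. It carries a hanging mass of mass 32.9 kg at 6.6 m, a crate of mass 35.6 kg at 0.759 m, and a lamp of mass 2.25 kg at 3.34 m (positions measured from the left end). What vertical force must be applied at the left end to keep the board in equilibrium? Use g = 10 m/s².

F ≈ 503 N

Take moments about the right end.
Beam weight: 25.7 × 10 = 257 N down at 3.775 m → arm 3.775 m, τ = 257 × 3.775 = 970.2 N·m counterclockwise.
Hanging mass: 32.9 × 10 = 329 N down at 6.6 m → arm 0.95 m, τ = 329 × 0.95 = 312.6 N·m counterclockwise.
Crate: 35.6 × 10 = 356 N down at 0.759 m → arm 6.791 m, τ = 356 × 6.791 = 2418 N·m counterclockwise.
Lamp: 2.25 × 10 = 22.5 N down at 3.34 m → arm 4.21 m, τ = 22.5 × 4.21 = 94.72 N·m counterclockwise.
Net moment of the loads = 3796 N·m counterclockwise.
The upward force F acts at the left end, arm 7.55 m, giving F × 7.55 clockwise.
Setting net torque to zero: F × 7.55 = 3796 → F = 3796 / 7.55 = 503 N.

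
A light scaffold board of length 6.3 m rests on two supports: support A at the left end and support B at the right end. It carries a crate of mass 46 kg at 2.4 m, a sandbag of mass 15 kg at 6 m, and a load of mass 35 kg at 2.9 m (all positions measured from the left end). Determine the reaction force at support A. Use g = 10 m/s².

R_A ≈ 481 N

Sum moments about support B (its reaction then has zero moment arm).
Crate: 46 × 10 = 460 N down at 2.4 m → arm 3.9 m, τ = 460 × 3.9 = 1794 N·m counterclockwise.
Sandbag: 15 × 10 = 150 N down at 6 m → arm 0.3 m, τ = 150 × 0.3 = 45 N·m counterclockwise.
Load: 35 × 10 = 350 N down at 2.9 m → arm 3.4 m, τ = 350 × 3.4 = 1190 N·m counterclockwise.
Net load moment about support B = 3029 N·m counterclockwise.
Reaction R at support A is upward at 0 m, arm 6.3 m → moment R × 6.3 clockwise.
Στ = 0 ⇒ R × 6.3 = 3029 ⇒ R = 481 N.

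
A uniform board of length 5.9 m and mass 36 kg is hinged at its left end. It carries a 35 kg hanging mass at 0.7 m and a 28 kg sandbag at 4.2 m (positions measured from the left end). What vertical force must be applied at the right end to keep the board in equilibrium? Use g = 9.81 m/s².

Taking torques about the left end:
Beam weight: 36 × 9.81 = 353.2 N down at 2.95 m → arm 2.95 m, τ = 353.2 × 2.95 = 1042 N·m clockwise.
Hanging mass: 35 × 9.81 = 343.4 N down at 0.7 m → arm 0.7 m, τ = 343.4 × 0.7 = 240.4 N·m clockwise.
Sandbag: 28 × 9.81 = 274.7 N down at 4.2 m → arm 4.2 m, τ = 274.7 × 4.2 = 1154 N·m clockwise.
Net moment of the loads = 2436 N·m clockwise.
The upward force F acts at the right end, arm 5.9 m, giving F × 5.9 counterclockwise.
For rotational equilibrium, F × 5.9 = 2436, so F = 2436 / 5.9 = 413 N.

F ≈ 413 N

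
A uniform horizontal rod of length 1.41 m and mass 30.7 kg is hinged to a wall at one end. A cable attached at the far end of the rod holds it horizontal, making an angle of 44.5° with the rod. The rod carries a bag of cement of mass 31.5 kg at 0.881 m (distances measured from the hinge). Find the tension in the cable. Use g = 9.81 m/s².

About the hinge:
Beam weight: 30.7 × 9.81 = 301.2 N down at 0.705 m → arm 0.705 m, τ = 301.2 × 0.705 = 212.3 N·m clockwise.
Bag of cement: 31.5 × 9.81 = 309 N down at 0.881 m → arm 0.881 m, τ = 309 × 0.881 = 272.2 N·m clockwise.
Total clockwise load moment = 484.5 N·m.
The cable tension T acts at 1.41 m; only its component perpendicular to the rod, T sinθ, produces torque. sin 44.5° = 0.7009.
Στ = 0 ⇒ T × 1.41 × 0.7009 = 484.5 ⇒ T = 484.5 / 0.9883 = 490 N.

T ≈ 490 N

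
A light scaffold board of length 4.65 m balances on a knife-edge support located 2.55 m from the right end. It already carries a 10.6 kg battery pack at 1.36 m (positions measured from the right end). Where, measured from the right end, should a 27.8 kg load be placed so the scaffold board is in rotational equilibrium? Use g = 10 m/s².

Sum moments about the knife-edge support (at 2.55 m from the right end) (the support reaction has zero arm there).
Battery pack: 10.6 × 10 = 106 N down at 1.36 m → arm 1.19 m, τ = 106 × 1.19 = 126.1 N·m clockwise.
Net moment of existing loads = 126.1 N·m clockwise.
The load weighs 27.8 × 10 = 278 N and must supply an equal counterclockwise moment, so its lever arm about the knife-edge support is 126.1 / 278 = 0.454 m.
That puts it at 2.55 + 0.454 = 3 m from the right end.

x ≈ 3 m from the right end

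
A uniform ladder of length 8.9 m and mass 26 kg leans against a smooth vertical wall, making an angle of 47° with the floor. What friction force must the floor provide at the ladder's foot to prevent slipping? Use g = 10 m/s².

f ≈ 121 N

Choose the foot of the ladder as the axis so the floor normal and friction both act there and drop out.
Ladder weight 26×10 = 260 N acts at 4.45 m along the ladder; its horizontal arm is 4.45·cos47° = 3.035 m → τ = 789.1 N·m clockwise.
Wall normal N acts horizontally at the top; its moment arm is the height L sinθ = 8.9·sin47° = 6.509 m, counterclockwise.
Balancing moments: N × 6.509 = 789.1, giving N = 121 N.
ΣFx = 0: friction at the foot balances the wall's push, so f = N_wall = 121 N.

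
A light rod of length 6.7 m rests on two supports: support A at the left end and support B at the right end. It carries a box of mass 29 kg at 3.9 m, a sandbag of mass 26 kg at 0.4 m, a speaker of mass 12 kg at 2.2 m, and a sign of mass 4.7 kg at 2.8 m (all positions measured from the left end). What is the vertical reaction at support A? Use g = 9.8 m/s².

R_A ≈ 464 N

Sum moments about support B (its reaction then has zero moment arm).
Box: 29 × 9.8 = 284.2 N down at 3.9 m → arm 2.8 m, τ = 284.2 × 2.8 = 795.8 N·m counterclockwise.
Sandbag: 26 × 9.8 = 254.8 N down at 0.4 m → arm 6.3 m, τ = 254.8 × 6.3 = 1605 N·m counterclockwise.
Speaker: 12 × 9.8 = 117.6 N down at 2.2 m → arm 4.5 m, τ = 117.6 × 4.5 = 529.2 N·m counterclockwise.
Sign: 4.7 × 9.8 = 46.06 N down at 2.8 m → arm 3.9 m, τ = 46.06 × 3.9 = 179.6 N·m counterclockwise.
Net load moment about support B = 3110 N·m counterclockwise.
Reaction R at support A is upward at 0 m, arm 6.7 m → moment R × 6.7 clockwise.
Balancing moments: R × 6.7 = 3110, giving R = 464 N.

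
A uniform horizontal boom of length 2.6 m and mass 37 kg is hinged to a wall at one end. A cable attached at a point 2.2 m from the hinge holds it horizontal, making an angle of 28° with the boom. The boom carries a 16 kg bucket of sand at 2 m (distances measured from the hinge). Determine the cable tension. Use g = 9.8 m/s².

T ≈ 760 N

Sum moments about the hinge (the unknown hinge reaction has zero arm there).
Beam weight: 37 × 9.8 = 362.6 N down at 1.3 m → arm 1.3 m, τ = 362.6 × 1.3 = 471.4 N·m clockwise.
Bucket of sand: 16 × 9.8 = 156.8 N down at 2 m → arm 2 m, τ = 156.8 × 2 = 313.6 N·m clockwise.
Total clockwise load moment = 785 N·m.
The cable tension T acts at 2.2 m; only its component perpendicular to the boom, T sinθ, produces torque. sin 28° = 0.4695.
Στ = 0 ⇒ T × 2.2 × 0.4695 = 785 ⇒ T = 785 / 1.033 = 760 N.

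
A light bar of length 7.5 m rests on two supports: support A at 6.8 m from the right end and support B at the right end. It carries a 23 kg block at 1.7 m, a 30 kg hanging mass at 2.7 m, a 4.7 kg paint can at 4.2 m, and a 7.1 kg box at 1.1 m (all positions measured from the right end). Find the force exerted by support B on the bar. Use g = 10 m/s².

About support A:
Block: 23 × 10 = 230 N down at 1.7 m → arm 5.1 m, τ = 230 × 5.1 = 1173 N·m clockwise.
Hanging mass: 30 × 10 = 300 N down at 2.7 m → arm 4.1 m, τ = 300 × 4.1 = 1230 N·m clockwise.
Paint can: 4.7 × 10 = 47 N down at 4.2 m → arm 2.6 m, τ = 47 × 2.6 = 122.2 N·m clockwise.
Box: 7.1 × 10 = 71 N down at 1.1 m → arm 5.7 m, τ = 71 × 5.7 = 404.7 N·m clockwise.
Net load moment about support A = 2930 N·m clockwise.
Reaction R at support B is upward at 0 m, arm 6.8 m → moment R × 6.8 counterclockwise.
For rotational equilibrium, R × 6.8 = 2930, so R = 431 N.

R_B ≈ 431 N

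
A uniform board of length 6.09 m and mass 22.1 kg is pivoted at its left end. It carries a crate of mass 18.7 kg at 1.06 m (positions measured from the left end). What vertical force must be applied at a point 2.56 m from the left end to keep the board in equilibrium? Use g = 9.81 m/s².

F ≈ 334 N

Sum moments about the left end (the unknown pivot reaction has zero arm there).
Beam weight: 22.1 × 9.81 = 216.8 N down at 3.045 m → arm 3.045 m, τ = 216.8 × 3.045 = 660.2 N·m clockwise.
Crate: 18.7 × 9.81 = 183.4 N down at 1.06 m → arm 1.06 m, τ = 183.4 × 1.06 = 194.4 N·m clockwise.
Net moment of the loads = 854.6 N·m clockwise.
The upward force F acts at a point 2.56 m from the left end, arm 2.56 m, giving F × 2.56 counterclockwise.
Balancing moments: F × 2.56 = 854.6, giving F = 854.6 / 2.56 = 334 N.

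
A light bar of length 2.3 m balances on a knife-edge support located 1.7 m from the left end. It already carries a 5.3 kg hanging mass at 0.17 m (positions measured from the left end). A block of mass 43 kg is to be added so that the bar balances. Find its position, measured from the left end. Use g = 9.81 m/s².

About the knife-edge support (at 1.7 m from the left end):
Hanging mass: 5.3 × 9.81 = 51.99 N down at 0.17 m → arm 1.53 m, τ = 51.99 × 1.53 = 79.54 N·m counterclockwise.
Net moment of existing loads = 79.54 N·m counterclockwise.
The block weighs 43 × 9.81 = 421.8 N and must supply an equal clockwise moment, so its lever arm about the knife-edge support is 79.54 / 421.8 = 0.189 m.
That puts it at 1.7 + 0.189 = 1.89 m from the left end.

x ≈ 1.89 m from the left end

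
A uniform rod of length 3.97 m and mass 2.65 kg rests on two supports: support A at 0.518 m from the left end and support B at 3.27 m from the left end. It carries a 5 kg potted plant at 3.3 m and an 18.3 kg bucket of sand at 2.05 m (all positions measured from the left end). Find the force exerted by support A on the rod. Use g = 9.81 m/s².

Take moments about support B.
Beam weight: 2.65 × 9.81 = 26 N down at 1.985 m → arm 1.285 m, τ = 26 × 1.285 = 33.41 N·m counterclockwise.
Potted plant: 5 × 9.81 = 49.05 N down at 3.3 m → arm 0.03 m, τ = 49.05 × 0.03 = 1.471 N·m clockwise.
Bucket of sand: 18.3 × 9.81 = 179.5 N down at 2.05 m → arm 1.22 m, τ = 179.5 × 1.22 = 219 N·m counterclockwise.
Net load moment about support B = 250.9 N·m counterclockwise.
Reaction R at support A is upward at 0.518 m, arm 2.752 m → moment R × 2.752 clockwise.
Balancing moments: R × 2.752 = 250.9, giving R = 91.2 N.

R_A ≈ 91.2 N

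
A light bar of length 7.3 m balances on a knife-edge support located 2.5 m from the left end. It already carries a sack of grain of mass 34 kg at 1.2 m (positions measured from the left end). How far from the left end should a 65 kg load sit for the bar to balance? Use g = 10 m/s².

Take moments about the knife-edge support (at 2.5 m from the left end).
Sack of grain: 34 × 10 = 340 N down at 1.2 m → arm 1.3 m, τ = 340 × 1.3 = 442 N·m counterclockwise.
Net moment of existing loads = 442 N·m counterclockwise.
The load weighs 65 × 10 = 650 N and must supply an equal clockwise moment, so its lever arm about the knife-edge support is 442 / 650 = 0.68 m.
That puts it at 2.5 + 0.68 = 3.18 m from the left end.

x ≈ 3.18 m from the left end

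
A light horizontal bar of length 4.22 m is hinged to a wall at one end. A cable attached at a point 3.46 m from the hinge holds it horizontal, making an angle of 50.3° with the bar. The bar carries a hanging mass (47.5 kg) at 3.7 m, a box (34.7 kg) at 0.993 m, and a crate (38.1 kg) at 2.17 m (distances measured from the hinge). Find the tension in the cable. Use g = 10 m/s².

Choose the hinge as the axis so the unknown hinge reaction has zero arm there.
Hanging mass: 47.5 × 10 = 475 N down at 3.7 m → arm 3.7 m, τ = 475 × 3.7 = 1758 N·m clockwise.
Box: 34.7 × 10 = 347 N down at 0.993 m → arm 0.993 m, τ = 347 × 0.993 = 344.6 N·m clockwise.
Crate: 38.1 × 10 = 381 N down at 2.17 m → arm 2.17 m, τ = 381 × 2.17 = 826.8 N·m clockwise.
Total clockwise load moment = 2929 N·m.
The cable tension T acts at 3.46 m; only its component perpendicular to the bar, T sinθ, produces torque. sin 50.3° = 0.7694.
Setting net torque to zero: T × 3.46 × 0.7694 = 2929 → T = 2929 / 2.662 = 1100 N.

T ≈ 1100 N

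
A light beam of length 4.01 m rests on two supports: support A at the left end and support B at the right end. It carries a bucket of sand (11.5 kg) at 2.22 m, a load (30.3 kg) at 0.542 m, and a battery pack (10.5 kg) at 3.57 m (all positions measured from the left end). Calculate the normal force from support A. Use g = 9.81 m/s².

R_A ≈ 319 N

About support B:
Bucket of sand: 11.5 × 9.81 = 112.8 N down at 2.22 m → arm 1.79 m, τ = 112.8 × 1.79 = 201.9 N·m counterclockwise.
Load: 30.3 × 9.81 = 297.2 N down at 0.542 m → arm 3.468 m, τ = 297.2 × 3.468 = 1031 N·m counterclockwise.
Battery pack: 10.5 × 9.81 = 103 N down at 3.57 m → arm 0.44 m, τ = 103 × 0.44 = 45.32 N·m counterclockwise.
Net load moment about support B = 1278 N·m counterclockwise.
Reaction R at support A is upward at 0 m, arm 4.01 m → moment R × 4.01 clockwise.
Balancing moments: R × 4.01 = 1278, giving R = 319 N.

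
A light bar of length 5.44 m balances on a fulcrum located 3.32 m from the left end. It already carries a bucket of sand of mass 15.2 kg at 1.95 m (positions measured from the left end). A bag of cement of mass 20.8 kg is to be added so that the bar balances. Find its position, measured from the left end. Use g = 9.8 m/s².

Sum moments about the fulcrum (at 3.32 m from the left end) (the support reaction has zero arm there).
Bucket of sand: 15.2 × 9.8 = 149 N down at 1.95 m → arm 1.37 m, τ = 149 × 1.37 = 204.1 N·m counterclockwise.
Net moment of existing loads = 204.1 N·m counterclockwise.
The bag of cement weighs 20.8 × 9.8 = 203.8 N and must supply an equal clockwise moment, so its lever arm about the fulcrum is 204.1 / 203.8 = 1 m.
That puts it at 3.32 + 1 = 4.32 m from the left end.

x ≈ 4.32 m from the left end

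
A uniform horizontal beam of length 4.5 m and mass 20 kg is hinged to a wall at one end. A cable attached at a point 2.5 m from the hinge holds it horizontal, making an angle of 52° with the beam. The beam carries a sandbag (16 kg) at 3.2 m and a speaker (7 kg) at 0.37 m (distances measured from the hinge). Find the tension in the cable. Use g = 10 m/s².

Sum moments about the hinge (the unknown hinge reaction has zero arm there).
Beam weight: 20 × 10 = 200 N down at 2.25 m → arm 2.25 m, τ = 200 × 2.25 = 450 N·m clockwise.
Sandbag: 16 × 10 = 160 N down at 3.2 m → arm 3.2 m, τ = 160 × 3.2 = 512 N·m clockwise.
Speaker: 7 × 10 = 70 N down at 0.37 m → arm 0.37 m, τ = 70 × 0.37 = 25.9 N·m clockwise.
Total clockwise load moment = 987.9 N·m.
The cable tension T acts at 2.5 m; only its component perpendicular to the beam, T sinθ, produces torque. sin 52° = 0.788.
Balancing moments: T × 2.5 × 0.788 = 987.9, giving T = 987.9 / 1.97 = 501 N.

T ≈ 501 N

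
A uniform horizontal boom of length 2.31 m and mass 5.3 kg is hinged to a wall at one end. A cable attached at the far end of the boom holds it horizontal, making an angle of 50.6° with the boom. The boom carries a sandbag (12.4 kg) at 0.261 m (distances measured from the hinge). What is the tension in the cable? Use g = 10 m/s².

T ≈ 52.4 N

Take moments about the hinge.
Beam weight: 5.3 × 10 = 53 N down at 1.155 m → arm 1.155 m, τ = 53 × 1.155 = 61.22 N·m clockwise.
Sandbag: 12.4 × 10 = 124 N down at 0.261 m → arm 0.261 m, τ = 124 × 0.261 = 32.36 N·m clockwise.
Total clockwise load moment = 93.58 N·m.
The cable tension T acts at 2.31 m; only its component perpendicular to the boom, T sinθ, produces torque. sin 50.6° = 0.7727.
For rotational equilibrium, T × 2.31 × 0.7727 = 93.58, so T = 93.58 / 1.785 = 52.4 N.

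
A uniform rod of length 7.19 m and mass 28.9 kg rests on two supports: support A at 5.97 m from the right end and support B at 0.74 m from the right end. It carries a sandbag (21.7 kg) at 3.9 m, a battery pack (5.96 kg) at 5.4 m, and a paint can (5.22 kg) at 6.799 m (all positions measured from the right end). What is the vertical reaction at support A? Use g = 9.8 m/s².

R_A ≈ 394 N

Choose support B as the axis so its reaction then has zero moment arm.
Beam weight: 28.9 × 9.8 = 283.2 N down at 3.595 m → arm 2.855 m, τ = 283.2 × 2.855 = 808.5 N·m counterclockwise.
Sandbag: 21.7 × 9.8 = 212.7 N down at 3.9 m → arm 3.16 m, τ = 212.7 × 3.16 = 672.1 N·m counterclockwise.
Battery pack: 5.96 × 9.8 = 58.41 N down at 5.4 m → arm 4.66 m, τ = 58.41 × 4.66 = 272.2 N·m counterclockwise.
Paint can: 5.22 × 9.8 = 51.16 N down at 6.799 m → arm 6.059 m, τ = 51.16 × 6.059 = 310 N·m counterclockwise.
Net load moment about support B = 2063 N·m counterclockwise.
Reaction R at support A is upward at 5.97 m, arm 5.23 m → moment R × 5.23 clockwise.
For rotational equilibrium, R × 5.23 = 2063, so R = 394 N.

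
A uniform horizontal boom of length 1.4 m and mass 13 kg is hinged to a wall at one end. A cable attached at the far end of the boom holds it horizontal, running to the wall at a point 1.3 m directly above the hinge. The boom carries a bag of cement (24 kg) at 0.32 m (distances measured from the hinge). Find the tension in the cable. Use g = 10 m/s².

T ≈ 176 N

Sum moments about the hinge (the unknown hinge reaction has zero arm there).
Beam weight: 13 × 10 = 130 N down at 0.7 m → arm 0.7 m, τ = 130 × 0.7 = 91 N·m clockwise.
Bag of cement: 24 × 10 = 240 N down at 0.32 m → arm 0.32 m, τ = 240 × 0.32 = 76.8 N·m clockwise.
Total clockwise load moment = 167.8 N·m.
The cable tension T acts at 1.4 m; only its component perpendicular to the boom, T sinθ, produces torque. sinθ = h/√(h²+d²) = 1.3/√(1.3²+1.4²) = 0.6805.
Balancing moments: T × 1.4 × 0.6805 = 167.8, giving T = 167.8 / 0.9527 = 176 N.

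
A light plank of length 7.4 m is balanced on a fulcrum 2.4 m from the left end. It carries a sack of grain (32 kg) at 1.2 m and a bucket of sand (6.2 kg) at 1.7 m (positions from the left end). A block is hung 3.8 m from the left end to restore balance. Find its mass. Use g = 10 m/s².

Choose the fulcrum (at 2.4 m from the left end) as the axis so the support reaction has zero arm there.
Sack of grain: 32 × 10 = 320 N down at 1.2 m → arm 1.2 m, τ = 320 × 1.2 = 384 N·m counterclockwise.
Bucket of sand: 6.2 × 10 = 62 N down at 1.7 m → arm 0.7 m, τ = 62 × 0.7 = 43.4 N·m counterclockwise.
Net moment of known loads = 427.4 N·m counterclockwise.
An unknown mass m at 3.8 m has arm 1.4 m; its moment is m·g·1.4 clockwise.
Balancing moments: m × 10 × 1.4 = 427.4, giving m = 427.4 / (10 × 1.4) = 30.5 kg.

m ≈ 30.5 kg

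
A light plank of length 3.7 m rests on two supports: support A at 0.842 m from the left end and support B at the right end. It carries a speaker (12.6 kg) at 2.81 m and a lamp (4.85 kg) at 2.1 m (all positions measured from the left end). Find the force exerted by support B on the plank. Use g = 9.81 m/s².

R_B ≈ 106 N

About support A:
Speaker: 12.6 × 9.81 = 123.6 N down at 2.81 m → arm 1.968 m, τ = 123.6 × 1.968 = 243.2 N·m clockwise.
Lamp: 4.85 × 9.81 = 47.58 N down at 2.1 m → arm 1.258 m, τ = 47.58 × 1.258 = 59.86 N·m clockwise.
Net load moment about support A = 303.1 N·m clockwise.
Reaction R at support B is upward at 3.7 m, arm 2.858 m → moment R × 2.858 counterclockwise.
For rotational equilibrium, R × 2.858 = 303.1, so R = 106 N.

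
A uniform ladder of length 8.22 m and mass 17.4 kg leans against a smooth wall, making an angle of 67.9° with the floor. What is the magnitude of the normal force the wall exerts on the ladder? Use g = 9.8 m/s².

Sum moments about the foot of the ladder (the floor normal and friction both act there and drop out).
Ladder weight 17.4×9.8 = 170.5 N acts at 4.11 m along the ladder; its horizontal arm is 4.11·cos67.9° = 1.546 m → τ = 263.6 N·m clockwise.
Wall normal N acts horizontally at the top; its moment arm is the height L sinθ = 8.22·sin67.9° = 7.616 m, counterclockwise.
Setting net torque to zero: N × 7.616 = 263.6 → N = 34.6 N.

N_wall ≈ 34.6 N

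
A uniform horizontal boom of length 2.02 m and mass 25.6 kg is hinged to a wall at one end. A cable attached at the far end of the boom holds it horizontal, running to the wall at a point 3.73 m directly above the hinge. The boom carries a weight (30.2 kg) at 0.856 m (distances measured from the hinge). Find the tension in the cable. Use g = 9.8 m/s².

T ≈ 285 N

Take moments about the hinge.
Beam weight: 25.6 × 9.8 = 250.9 N down at 1.01 m → arm 1.01 m, τ = 250.9 × 1.01 = 253.4 N·m clockwise.
Weight: 30.2 × 9.8 = 296 N down at 0.856 m → arm 0.856 m, τ = 296 × 0.856 = 253.4 N·m clockwise.
Total clockwise load moment = 506.8 N·m.
The cable tension T acts at 2.02 m; only its component perpendicular to the boom, T sinθ, produces torque. sinθ = h/√(h²+d²) = 3.73/√(3.73²+2.02²) = 0.8793.
Στ = 0 ⇒ T × 2.02 × 0.8793 = 506.8 ⇒ T = 506.8 / 1.776 = 285 N.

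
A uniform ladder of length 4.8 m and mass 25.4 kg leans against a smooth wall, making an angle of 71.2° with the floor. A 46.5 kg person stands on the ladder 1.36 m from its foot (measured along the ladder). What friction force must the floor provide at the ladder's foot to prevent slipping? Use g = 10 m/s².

Take moments about the foot of the ladder.
Ladder weight 25.4×10 = 254 N acts at 2.4 m along the ladder; its horizontal arm is 2.4·cos71.2° = 0.7734 m → τ = 196.4 N·m clockwise.
Person: 46.5×10 = 465 N at 1.36 m → arm 0.4383 m → τ = 203.8 N·m clockwise.
Wall normal N acts horizontally at the top; its moment arm is the height L sinθ = 4.8·sin71.2° = 4.544 m, counterclockwise.
For rotational equilibrium, N × 4.544 = 400.2, so N = 88.1 N.
ΣFx = 0: friction at the foot balances the wall's push, so f = N_wall = 88.1 N.

f ≈ 88.1 N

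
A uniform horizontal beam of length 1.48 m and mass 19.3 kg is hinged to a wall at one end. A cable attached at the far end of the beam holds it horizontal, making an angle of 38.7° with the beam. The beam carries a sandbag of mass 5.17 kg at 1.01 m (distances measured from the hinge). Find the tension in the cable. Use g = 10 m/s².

Sum moments about the hinge (the unknown hinge reaction has zero arm there).
Beam weight: 19.3 × 10 = 193 N down at 0.74 m → arm 0.74 m, τ = 193 × 0.74 = 142.8 N·m clockwise.
Sandbag: 5.17 × 10 = 51.7 N down at 1.01 m → arm 1.01 m, τ = 51.7 × 1.01 = 52.22 N·m clockwise.
Total clockwise load moment = 195 N·m.
The cable tension T acts at 1.48 m; only its component perpendicular to the beam, T sinθ, produces torque. sin 38.7° = 0.6252.
Setting net torque to zero: T × 1.48 × 0.6252 = 195 → T = 195 / 0.9253 = 211 N.

T ≈ 211 N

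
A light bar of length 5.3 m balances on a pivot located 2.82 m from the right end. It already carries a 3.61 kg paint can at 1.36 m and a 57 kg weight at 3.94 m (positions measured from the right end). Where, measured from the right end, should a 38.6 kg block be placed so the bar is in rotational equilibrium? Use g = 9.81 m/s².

About the pivot (at 2.82 m from the right end):
Paint can: 3.61 × 9.81 = 35.41 N down at 1.36 m → arm 1.46 m, τ = 35.41 × 1.46 = 51.7 N·m clockwise.
Weight: 57 × 9.81 = 559.2 N down at 3.94 m → arm 1.12 m, τ = 559.2 × 1.12 = 626.3 N·m counterclockwise.
Net moment of existing loads = 574.6 N·m counterclockwise.
The block weighs 38.6 × 9.81 = 378.7 N and must supply an equal clockwise moment, so its lever arm about the pivot is 574.6 / 378.7 = 1.52 m.
That puts it at 2.82 − 1.52 = 1.3 m from the right end.

x ≈ 1.3 m from the right end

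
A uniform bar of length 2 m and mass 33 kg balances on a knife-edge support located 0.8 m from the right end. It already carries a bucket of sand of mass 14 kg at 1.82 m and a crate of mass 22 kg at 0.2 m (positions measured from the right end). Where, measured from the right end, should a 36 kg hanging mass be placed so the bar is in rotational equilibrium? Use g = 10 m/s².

Taking torques about the knife-edge support (at 0.8 m from the right end):
Beam weight: 33 × 10 = 330 N down at 1 m → arm 0.2 m, τ = 330 × 0.2 = 66 N·m counterclockwise.
Bucket of sand: 14 × 10 = 140 N down at 1.82 m → arm 1.02 m, τ = 140 × 1.02 = 142.8 N·m counterclockwise.
Crate: 22 × 10 = 220 N down at 0.2 m → arm 0.6 m, τ = 220 × 0.6 = 132 N·m clockwise.
Net moment of existing loads = 76.8 N·m counterclockwise.
The hanging mass weighs 36 × 10 = 360 N and must supply an equal clockwise moment, so its lever arm about the knife-edge support is 76.8 / 360 = 0.213 m.
That puts it at 0.8 − 0.213 = 0.587 m from the right end.

x ≈ 0.587 m from the right end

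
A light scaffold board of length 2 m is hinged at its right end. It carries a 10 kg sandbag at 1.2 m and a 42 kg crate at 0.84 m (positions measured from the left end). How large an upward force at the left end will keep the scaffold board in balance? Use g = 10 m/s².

About the right end:
Sandbag: 10 × 10 = 100 N down at 1.2 m → arm 0.8 m, τ = 100 × 0.8 = 80 N·m counterclockwise.
Crate: 42 × 10 = 420 N down at 0.84 m → arm 1.16 m, τ = 420 × 1.16 = 487.2 N·m counterclockwise.
Net moment of the loads = 567.2 N·m counterclockwise.
The upward force F acts at the left end, arm 2 m, giving F × 2 clockwise.
Στ = 0 ⇒ F × 2 = 567.2 ⇒ F = 567.2 / 2 = 284 N.

F ≈ 284 N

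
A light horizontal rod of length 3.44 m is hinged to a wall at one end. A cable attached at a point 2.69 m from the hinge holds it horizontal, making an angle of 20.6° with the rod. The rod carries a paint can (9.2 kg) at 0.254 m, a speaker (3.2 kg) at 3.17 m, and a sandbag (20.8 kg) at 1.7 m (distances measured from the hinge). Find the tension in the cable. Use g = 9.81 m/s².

T ≈ 496 N

Taking torques about the hinge:
Paint can: 9.2 × 9.81 = 90.25 N down at 0.254 m → arm 0.254 m, τ = 90.25 × 0.254 = 22.92 N·m clockwise.
Speaker: 3.2 × 9.81 = 31.39 N down at 3.17 m → arm 3.17 m, τ = 31.39 × 3.17 = 99.51 N·m clockwise.
Sandbag: 20.8 × 9.81 = 204 N down at 1.7 m → arm 1.7 m, τ = 204 × 1.7 = 346.8 N·m clockwise.
Total clockwise load moment = 469.2 N·m.
The cable tension T acts at 2.69 m; only its component perpendicular to the rod, T sinθ, produces torque. sin 20.6° = 0.3518.
For rotational equilibrium, T × 2.69 × 0.3518 = 469.2, so T = 469.2 / 0.9463 = 496 N.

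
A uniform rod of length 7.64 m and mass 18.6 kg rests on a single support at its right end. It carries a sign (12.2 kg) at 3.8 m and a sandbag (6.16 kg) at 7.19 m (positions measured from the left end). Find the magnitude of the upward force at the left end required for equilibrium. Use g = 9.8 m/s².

F ≈ 155 N

Take moments about the right end.
Beam weight: 18.6 × 9.8 = 182.3 N down at 3.82 m → arm 3.82 m, τ = 182.3 × 3.82 = 696.4 N·m counterclockwise.
Sign: 12.2 × 9.8 = 119.6 N down at 3.8 m → arm 3.84 m, τ = 119.6 × 3.84 = 459.3 N·m counterclockwise.
Sandbag: 6.16 × 9.8 = 60.37 N down at 7.19 m → arm 0.45 m, τ = 60.37 × 0.45 = 27.17 N·m counterclockwise.
Net moment of the loads = 1183 N·m counterclockwise.
The upward force F acts at the left end, arm 7.64 m, giving F × 7.64 clockwise.
Balancing moments: F × 7.64 = 1183, giving F = 1183 / 7.64 = 155 N.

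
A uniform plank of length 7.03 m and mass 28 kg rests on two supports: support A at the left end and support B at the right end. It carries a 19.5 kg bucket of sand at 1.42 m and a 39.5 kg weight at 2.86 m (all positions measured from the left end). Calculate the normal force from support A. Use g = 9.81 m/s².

R_A ≈ 520 N

Choose support B as the axis so its reaction then has zero moment arm.
Beam weight: 28 × 9.81 = 274.7 N down at 3.515 m → arm 3.515 m, τ = 274.7 × 3.515 = 965.6 N·m counterclockwise.
Bucket of sand: 19.5 × 9.81 = 191.3 N down at 1.42 m → arm 5.61 m, τ = 191.3 × 5.61 = 1073 N·m counterclockwise.
Weight: 39.5 × 9.81 = 387.5 N down at 2.86 m → arm 4.17 m, τ = 387.5 × 4.17 = 1616 N·m counterclockwise.
Net load moment about support B = 3655 N·m counterclockwise.
Reaction R at support A is upward at 0 m, arm 7.03 m → moment R × 7.03 clockwise.
For rotational equilibrium, R × 7.03 = 3655, so R = 520 N.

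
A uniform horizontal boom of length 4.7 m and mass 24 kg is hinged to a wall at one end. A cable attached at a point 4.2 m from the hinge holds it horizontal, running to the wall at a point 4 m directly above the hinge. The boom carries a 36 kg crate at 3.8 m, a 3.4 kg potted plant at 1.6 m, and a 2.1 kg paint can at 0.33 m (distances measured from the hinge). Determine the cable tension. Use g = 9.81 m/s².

T ≈ 675 N

Taking torques about the hinge:
Beam weight: 24 × 9.81 = 235.4 N down at 2.35 m → arm 2.35 m, τ = 235.4 × 2.35 = 553.2 N·m clockwise.
Crate: 36 × 9.81 = 353.2 N down at 3.8 m → arm 3.8 m, τ = 353.2 × 3.8 = 1342 N·m clockwise.
Potted plant: 3.4 × 9.81 = 33.35 N down at 1.6 m → arm 1.6 m, τ = 33.35 × 1.6 = 53.36 N·m clockwise.
Paint can: 2.1 × 9.81 = 20.6 N down at 0.33 m → arm 0.33 m, τ = 20.6 × 0.33 = 6.798 N·m clockwise.
Total clockwise load moment = 1955 N·m.
The cable tension T acts at 4.2 m; only its component perpendicular to the boom, T sinθ, produces torque. sinθ = h/√(h²+d²) = 4/√(4²+4.2²) = 0.6897.
For rotational equilibrium, T × 4.2 × 0.6897 = 1955, so T = 1955 / 2.897 = 675 N.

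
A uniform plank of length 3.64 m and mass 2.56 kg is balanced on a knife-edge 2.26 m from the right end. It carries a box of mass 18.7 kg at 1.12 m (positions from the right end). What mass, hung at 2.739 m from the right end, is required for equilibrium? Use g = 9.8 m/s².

m ≈ 46.9 kg

Choose the knife-edge (at 2.26 m from the right end) as the axis so the support reaction has zero arm there.
Beam weight: 2.56 × 9.8 = 25.09 N down at 1.82 m → arm 0.44 m, τ = 25.09 × 0.44 = 11.04 N·m clockwise.
Box: 18.7 × 9.8 = 183.3 N down at 1.12 m → arm 1.14 m, τ = 183.3 × 1.14 = 209 N·m clockwise.
Net moment of known loads = 220 N·m clockwise.
An unknown mass m at 2.739 m has arm 0.479 m; its moment is m·g·0.479 counterclockwise.
Setting net torque to zero: m × 9.8 × 0.479 = 220 → m = 220 / (9.8 × 0.479) = 46.9 kg.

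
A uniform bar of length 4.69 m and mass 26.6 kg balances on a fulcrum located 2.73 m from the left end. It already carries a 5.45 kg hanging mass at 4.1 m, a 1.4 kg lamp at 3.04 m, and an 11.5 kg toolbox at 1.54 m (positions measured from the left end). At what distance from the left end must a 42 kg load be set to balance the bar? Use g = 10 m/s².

x ≈ 3.11 m from the left end

About the fulcrum (at 2.73 m from the left end):
Beam weight: 26.6 × 10 = 266 N down at 2.345 m → arm 0.385 m, τ = 266 × 0.385 = 102.4 N·m counterclockwise.
Hanging mass: 5.45 × 10 = 54.5 N down at 4.1 m → arm 1.37 m, τ = 54.5 × 1.37 = 74.67 N·m clockwise.
Lamp: 1.4 × 10 = 14 N down at 3.04 m → arm 0.31 m, τ = 14 × 0.31 = 4.34 N·m clockwise.
Toolbox: 11.5 × 10 = 115 N down at 1.54 m → arm 1.19 m, τ = 115 × 1.19 = 136.8 N·m counterclockwise.
Net moment of existing loads = 160.2 N·m counterclockwise.
The load weighs 42 × 10 = 420 N and must supply an equal clockwise moment, so its lever arm about the fulcrum is 160.2 / 420 = 0.381 m.
That puts it at 2.73 + 0.381 = 3.11 m from the left end.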